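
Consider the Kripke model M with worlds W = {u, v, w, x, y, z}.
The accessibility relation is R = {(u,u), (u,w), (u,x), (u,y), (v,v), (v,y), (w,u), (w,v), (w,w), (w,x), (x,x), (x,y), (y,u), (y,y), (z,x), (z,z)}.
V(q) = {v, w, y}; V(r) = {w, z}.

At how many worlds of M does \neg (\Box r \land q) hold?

Let φ = \neg (\Box r \land q). Evaluate φ at each world:
  u (successors {u, w, x, y}): φ is true.
  v (successors {v, y}): φ is true.
  w (successors {u, v, w, x}): φ is true.
  x (successors {x, y}): φ is true.
  y (successors {u, y}): φ is true.
  z (successors {x, z}): φ is true.
For instance, at w:
  At w: \Box r \land q is false, so \neg (\Box r \land q) is true.
    At w: \Box r is false, q is true, so \Box r \land q is false.
      At w: \Box r requires r at every successor {u, v, w, x}.
        r fails at u, so \Box r is false at w.
Satisfying worlds: {u, v, w, x, y, z}

6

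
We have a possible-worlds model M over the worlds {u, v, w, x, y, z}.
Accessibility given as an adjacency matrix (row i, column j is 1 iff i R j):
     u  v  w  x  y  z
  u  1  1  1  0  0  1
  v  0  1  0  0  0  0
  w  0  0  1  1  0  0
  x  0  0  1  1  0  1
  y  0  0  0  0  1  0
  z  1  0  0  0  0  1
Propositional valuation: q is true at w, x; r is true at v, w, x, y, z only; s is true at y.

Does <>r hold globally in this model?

Yes

Recall that <>ψ holds at a world iff ψ holds at some accessible world.
Let φ = <>r. Evaluate φ at each world:
  u (successors {u, v, w, z}): φ is true.
  v (successors {v}): φ is true.
  w (successors {w, x}): φ is true.
  x (successors {w, x, z}): φ is true.
  y (successors {y}): φ is true.
  z (successors {u, z}): φ is true.
For instance, at v:
  At v: <>r requires r at some successor in {v}.
    r holds at v, so <>r is true at v.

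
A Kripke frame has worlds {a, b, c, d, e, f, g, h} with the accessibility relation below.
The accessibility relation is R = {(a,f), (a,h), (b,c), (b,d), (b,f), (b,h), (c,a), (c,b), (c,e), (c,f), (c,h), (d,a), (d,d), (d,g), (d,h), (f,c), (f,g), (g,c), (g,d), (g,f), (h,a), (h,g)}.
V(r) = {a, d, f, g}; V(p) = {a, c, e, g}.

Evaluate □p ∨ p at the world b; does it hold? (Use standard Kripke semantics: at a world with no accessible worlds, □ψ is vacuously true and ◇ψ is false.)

No

At b: □p is false, p is false, so □p ∨ p is false.
  At b: □p requires p at every successor {c, d, f, h}.
    p fails at d, so □p is false at b.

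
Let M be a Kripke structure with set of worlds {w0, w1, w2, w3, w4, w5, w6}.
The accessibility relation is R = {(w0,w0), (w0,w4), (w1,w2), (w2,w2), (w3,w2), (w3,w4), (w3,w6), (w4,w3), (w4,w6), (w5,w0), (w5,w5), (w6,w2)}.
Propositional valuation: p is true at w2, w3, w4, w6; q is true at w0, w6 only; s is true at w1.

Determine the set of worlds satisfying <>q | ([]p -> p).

w0, w2, w3, w4, w5, w6

Let φ = <>q | ([]p -> p). Evaluate φ at each world:
  w0 (successors {w0, w4}): φ is true.
  w1 (successors {w2}): φ is false.
  w2 (successors {w2}): φ is true.
  w3 (successors {w2, w4, w6}): φ is true.
  w4 (successors {w3, w6}): φ is true.
  w5 (successors {w0, w5}): φ is true.
  w6 (successors {w2}): φ is true.
For instance, at w2:
  At w2: <>q is false, []p -> p is true, so <>q | ([]p -> p) is true.
    At w2: <>q requires q at some successor in {w2}.
      At w2: q is false.
    So <>q is false at w2.
    At w2: []p is true, p is true, so []p -> p is true.
      At w2: []p requires p at every successor {w2}.
        At w2: p is true.
      So []p is true at w2.
Satisfying worlds: {w0, w2, w3, w4, w5, w6}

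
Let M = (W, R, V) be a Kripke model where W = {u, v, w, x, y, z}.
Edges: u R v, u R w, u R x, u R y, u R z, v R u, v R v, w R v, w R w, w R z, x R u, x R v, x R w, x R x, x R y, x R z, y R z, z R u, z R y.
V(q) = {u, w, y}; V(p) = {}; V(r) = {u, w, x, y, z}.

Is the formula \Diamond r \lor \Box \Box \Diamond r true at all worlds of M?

Let φ = \Diamond r \lor \Box \Box \Diamond r. Evaluate φ at each world:
  u (successors {v, w, x, y, z}): φ is true.
  v (successors {u, v}): φ is true.
  w (successors {v, w, z}): φ is true.
  x (successors {u, v, w, x, y, z}): φ is true.
  y (successors {z}): φ is true.
  z (successors {u, y}): φ is true.
For instance, at z:
  At z: \Diamond r is true, \Box \Box \Diamond r is true, so \Diamond r \lor \Box \Box \Diamond r is true.
    At z: \Diamond r requires r at some successor in {u, y}.
      r holds at u, so \Diamond r is true at z.
    At z: \Box \Box \Diamond r requires \Box \Diamond r at every successor {u, y}.
      At u: \Box \Diamond r is true.
      At y: \Box \Diamond r is true.
    So \Box \Box \Diamond r is true at z.

Yes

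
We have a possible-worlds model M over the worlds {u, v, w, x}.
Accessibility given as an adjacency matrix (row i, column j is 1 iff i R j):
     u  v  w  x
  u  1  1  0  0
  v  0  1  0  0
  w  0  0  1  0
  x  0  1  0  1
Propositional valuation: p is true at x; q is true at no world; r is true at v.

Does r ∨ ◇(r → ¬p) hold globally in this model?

Let φ = r ∨ ◇(r → ¬p). Evaluate φ at each world:
  u (successors {u, v}): φ is true.
  v (successors {v}): φ is true.
  w (successors {w}): φ is true.
  x (successors {v, x}): φ is true.
For instance, at x:
  At x: r is false, ◇(r → ¬p) is true, so r ∨ ◇(r → ¬p) is true.
    At x: ◇(r → ¬p) requires r → ¬p at some successor in {v, x}.
      r → ¬p holds at v, so ◇(r → ¬p) is true at x.

Yes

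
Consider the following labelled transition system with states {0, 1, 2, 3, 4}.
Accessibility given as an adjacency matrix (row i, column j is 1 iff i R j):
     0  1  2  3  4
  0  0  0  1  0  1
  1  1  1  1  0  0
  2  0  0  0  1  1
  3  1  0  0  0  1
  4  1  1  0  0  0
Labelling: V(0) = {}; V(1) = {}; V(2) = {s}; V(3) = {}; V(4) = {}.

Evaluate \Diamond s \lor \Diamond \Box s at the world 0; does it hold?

Yes

At 0: \Diamond s is true, \Diamond \Box s is false, so \Diamond s \lor \Diamond \Box s is true.
  At 0: \Diamond s requires s at some successor in {2, 4}.
    s holds at 2, so \Diamond s is true at 0.
  At 0: \Diamond \Box s requires \Box s at some successor in {2, 4}.
    At 2: \Box s is false.
    At 4: \Box s is false.
  So \Diamond \Box s is false at 0.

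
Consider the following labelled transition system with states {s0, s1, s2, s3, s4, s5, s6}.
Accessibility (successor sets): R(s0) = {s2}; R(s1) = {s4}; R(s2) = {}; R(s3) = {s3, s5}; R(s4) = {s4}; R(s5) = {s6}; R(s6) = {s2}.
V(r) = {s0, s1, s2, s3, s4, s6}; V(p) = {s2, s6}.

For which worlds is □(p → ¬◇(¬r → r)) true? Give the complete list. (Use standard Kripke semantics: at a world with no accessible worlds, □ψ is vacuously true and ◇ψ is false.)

Let φ = □(p → ¬◇(¬r → r)). Evaluate φ at each world:
  s0 (successors {s2}): φ is true.
  s1 (successors {s4}): φ is true.
  s2 (successors ∅): φ is true.
  s3 (successors {s3, s5}): φ is true.
  s4 (successors {s4}): φ is true.
  s5 (successors {s6}): φ is false.
  s6 (successors {s2}): φ is true.
For instance, at s1:
  At s1: □(p → ¬◇(¬r → r)) requires p → ¬◇(¬r → r) at every successor {s4}.
      At s4: p is false, ¬◇(¬r → r) is false, so p → ¬◇(¬r → r) is true.
  So □(p → ¬◇(¬r → r)) is true at s1.
Satisfying worlds: {s0, s1, s2, s3, s4, s6}

s0, s1, s2, s3, s4, s6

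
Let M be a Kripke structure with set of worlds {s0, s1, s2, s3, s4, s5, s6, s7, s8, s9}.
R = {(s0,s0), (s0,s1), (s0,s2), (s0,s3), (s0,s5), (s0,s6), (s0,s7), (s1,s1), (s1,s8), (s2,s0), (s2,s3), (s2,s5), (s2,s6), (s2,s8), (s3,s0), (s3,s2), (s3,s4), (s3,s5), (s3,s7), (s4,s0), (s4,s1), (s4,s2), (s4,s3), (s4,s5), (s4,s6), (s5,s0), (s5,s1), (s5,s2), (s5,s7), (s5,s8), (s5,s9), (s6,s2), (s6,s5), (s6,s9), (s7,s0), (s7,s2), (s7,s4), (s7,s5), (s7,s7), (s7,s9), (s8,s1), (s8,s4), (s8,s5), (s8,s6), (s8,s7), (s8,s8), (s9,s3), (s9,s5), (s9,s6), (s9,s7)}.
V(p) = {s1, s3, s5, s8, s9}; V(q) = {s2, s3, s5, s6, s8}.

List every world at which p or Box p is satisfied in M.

Recall that Box ψ holds at a world iff ψ holds at every accessible world, and Dia ψ holds iff ψ holds at some accessible world.
Let φ = p or Box p. Evaluate φ at each world:
  s0 (successors {s0, s1, s2, s3, s5, s6, s7}): φ is false.
  s1 (successors {s1, s8}): φ is true.
  s2 (successors {s0, s3, s5, s6, s8}): φ is false.
  s3 (successors {s0, s2, s4, s5, s7}): φ is true.
  s4 (successors {s0, s1, s2, s3, s5, s6}): φ is false.
  s5 (successors {s0, s1, s2, s7, s8, s9}): φ is true.
  s6 (successors {s2, s5, s9}): φ is false.
  s7 (successors {s0, s2, s4, s5, s7, s9}): φ is false.
  s8 (successors {s1, s4, s5, s6, s7, s8}): φ is true.
  s9 (successors {s3, s5, s6, s7}): φ is true.
For instance, at s5:
  At s5: p is true, Box p is false, so p or Box p is true.
    At s5: Box p requires p at every successor {s0, s1, s2, s7, s8, s9}.
      p fails at s0, so Box p is false at s5.
Satisfying worlds: {s1, s3, s5, s8, s9}

s1, s3, s5, s8, s9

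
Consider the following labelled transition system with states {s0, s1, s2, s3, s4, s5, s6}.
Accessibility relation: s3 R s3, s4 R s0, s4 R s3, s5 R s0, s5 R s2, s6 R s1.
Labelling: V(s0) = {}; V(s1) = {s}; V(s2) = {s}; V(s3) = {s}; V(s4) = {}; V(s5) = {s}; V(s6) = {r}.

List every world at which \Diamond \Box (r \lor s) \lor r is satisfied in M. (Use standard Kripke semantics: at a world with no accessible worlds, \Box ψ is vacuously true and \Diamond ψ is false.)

Let φ = \Diamond \Box (r \lor s) \lor r. Evaluate φ at each world:
  s0 (successors ∅): φ is false.
  s1 (successors ∅): φ is false.
  s2 (successors ∅): φ is false.
  s3 (successors {s3}): φ is true.
  s4 (successors {s0, s3}): φ is true.
  s5 (successors {s0, s2}): φ is true.
  s6 (successors {s1}): φ is true.
For instance, at s3:
  At s3: \Diamond \Box (r \lor s) is true, r is false, so \Diamond \Box (r \lor s) \lor r is true.
    At s3: \Diamond \Box (r \lor s) requires \Box (r \lor s) at some successor in {s3}.
      \Box (r \lor s) holds at s3, so \Diamond \Box (r \lor s) is true at s3.
Satisfying worlds: {s3, s4, s5, s6}

s3, s4, s5, s6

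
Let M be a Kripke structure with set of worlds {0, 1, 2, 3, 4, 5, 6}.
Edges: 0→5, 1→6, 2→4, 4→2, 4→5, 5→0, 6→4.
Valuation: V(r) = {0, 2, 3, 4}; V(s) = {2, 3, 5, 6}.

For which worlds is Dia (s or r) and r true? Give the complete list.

0, 2, 4

Let φ = Dia (s or r) and r. Evaluate φ at each world:
  0 (successors {5}): φ is true.
  1 (successors {6}): φ is false.
  2 (successors {4}): φ is true.
  3 (successors ∅): φ is false.
  4 (successors {2, 5}): φ is true.
  5 (successors {0}): φ is false.
  6 (successors {4}): φ is false.
For instance, at 4:
  At 4: Dia (s or r) is true, r is true, so Dia (s or r) and r is true.
    At 4: Dia (s or r) requires s or r at some successor in {2, 5}.
      s or r holds at 2, so Dia (s or r) is true at 4.
Satisfying worlds: {0, 2, 4}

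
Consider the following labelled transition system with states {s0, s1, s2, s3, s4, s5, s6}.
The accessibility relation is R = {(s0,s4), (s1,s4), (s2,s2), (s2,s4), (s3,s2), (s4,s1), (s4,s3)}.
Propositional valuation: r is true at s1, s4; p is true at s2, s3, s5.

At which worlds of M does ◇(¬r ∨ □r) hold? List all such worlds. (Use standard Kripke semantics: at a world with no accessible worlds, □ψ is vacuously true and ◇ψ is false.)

Let φ = ◇(¬r ∨ □r). Evaluate φ at each world:
  s0 (successors {s4}): φ is false.
  s1 (successors {s4}): φ is false.
  s2 (successors {s2, s4}): φ is true.
  s3 (successors {s2}): φ is true.
  s4 (successors {s1, s3}): φ is true.
  s5 (successors ∅): φ is false.
  s6 (successors ∅): φ is false.
For instance, at s1:
  At s1: ◇(¬r ∨ □r) requires ¬r ∨ □r at some successor in {s4}.
    At s4: ¬r ∨ □r is false.
  So ◇(¬r ∨ □r) is false at s1.
Satisfying worlds: {s2, s3, s4}

s2, s3, s4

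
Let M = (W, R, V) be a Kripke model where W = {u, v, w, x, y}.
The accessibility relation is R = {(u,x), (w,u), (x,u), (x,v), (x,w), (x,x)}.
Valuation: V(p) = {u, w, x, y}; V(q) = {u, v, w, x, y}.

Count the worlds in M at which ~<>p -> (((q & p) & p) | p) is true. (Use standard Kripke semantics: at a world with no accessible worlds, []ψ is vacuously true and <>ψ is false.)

Let φ = ~<>p -> (((q & p) & p) | p). Evaluate φ at each world:
  u (successors {x}): φ is true.
  v (successors ∅): φ is false.
  w (successors {u}): φ is true.
  x (successors {u, v, w, x}): φ is true.
  y (successors ∅): φ is true.
For instance, at x:
  At x: ~<>p is false, ((q & p) & p) | p is true, so ~<>p -> (((q & p) & p) | p) is true.
    At x: <>p is true, so ~<>p is false.
      At x: <>p requires p at some successor in {u, v, w, x}.
        p holds at u, so <>p is true at x.
Satisfying worlds: {u, w, x, y}

4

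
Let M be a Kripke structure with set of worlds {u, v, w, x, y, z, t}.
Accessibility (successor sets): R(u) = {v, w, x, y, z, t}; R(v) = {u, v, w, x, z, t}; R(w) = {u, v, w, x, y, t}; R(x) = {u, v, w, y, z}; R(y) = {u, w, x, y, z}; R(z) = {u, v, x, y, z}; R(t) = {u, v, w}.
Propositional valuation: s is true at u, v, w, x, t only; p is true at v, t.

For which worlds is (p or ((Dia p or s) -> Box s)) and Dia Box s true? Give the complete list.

Let φ = (p or ((Dia p or s) -> Box s)) and Dia Box s. Evaluate φ at each world:
  u (successors {v, w, x, y, z, t}): φ is false.
  v (successors {u, v, w, x, z, t}): φ is true.
  w (successors {u, v, w, x, y, t}): φ is false.
  x (successors {u, v, w, y, z}): φ is false.
  y (successors {u, w, x, y, z}): φ is false.
  z (successors {u, v, x, y, z}): φ is false.
  t (successors {u, v, w}): φ is false.
For instance, at x:
  At x: p or ((Dia p or s) -> Box s) is false, Dia Box s is false, so (p or ((Dia p or s) -> Box s)) and Dia Box s is false.
    At x: p is false, (Dia p or s) -> Box s is false, so p or ((Dia p or s) -> Box s) is false.
      At x: Dia p or s is true, Box s is false, so (Dia p or s) -> Box s is false.
    At x: Dia Box s requires Box s at some successor in {u, v, w, y, z}.
      At u: Box s is false.
      At v: Box s is false.
      At w: Box s is false.
      At y: Box s is false.
      At z: Box s is false.
    So Dia Box s is false at x.
Satisfying worlds: {v}

v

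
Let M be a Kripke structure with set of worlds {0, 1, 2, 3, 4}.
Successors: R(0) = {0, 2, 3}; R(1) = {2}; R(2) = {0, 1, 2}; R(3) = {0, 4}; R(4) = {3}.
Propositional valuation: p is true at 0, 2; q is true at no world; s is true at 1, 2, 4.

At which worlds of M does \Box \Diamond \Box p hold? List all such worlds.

1

Recall that \Box ψ holds at a world iff ψ holds at every accessible world, and \Diamond ψ holds iff ψ holds at some accessible world.
Let φ = \Box \Diamond \Box p. Evaluate φ at each world:
  0 (successors {0, 2, 3}): φ is false.
  1 (successors {2}): φ is true.
  2 (successors {0, 1, 2}): φ is false.
  3 (successors {0, 4}): φ is false.
  4 (successors {3}): φ is false.
For instance, at 4:
  At 4: \Box \Diamond \Box p requires \Diamond \Box p at every successor {3}.
    \Diamond \Box p fails at 3, so \Box \Diamond \Box p is false at 4.
      At 3: \Diamond \Box p requires \Box p at some successor in {0, 4}.
        At 0: \Box p is false.
        At 4: \Box p is false.
      So \Diamond \Box p is false at 3.
Satisfying worlds: {1}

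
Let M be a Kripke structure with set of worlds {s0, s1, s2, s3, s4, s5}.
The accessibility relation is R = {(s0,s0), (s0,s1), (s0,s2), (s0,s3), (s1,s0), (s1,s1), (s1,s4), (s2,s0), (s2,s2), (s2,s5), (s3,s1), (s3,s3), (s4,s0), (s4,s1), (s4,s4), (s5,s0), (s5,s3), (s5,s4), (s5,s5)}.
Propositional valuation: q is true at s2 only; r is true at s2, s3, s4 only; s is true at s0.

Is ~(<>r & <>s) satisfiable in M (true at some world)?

Let φ = ~(<>r & <>s). Evaluate φ at each world:
  s0 (successors {s0, s1, s2, s3}): φ is false.
  s1 (successors {s0, s1, s4}): φ is false.
  s2 (successors {s0, s2, s5}): φ is false.
  s3 (successors {s1, s3}): φ is true.
  s4 (successors {s0, s1, s4}): φ is false.
  s5 (successors {s0, s3, s4, s5}): φ is false.
Detail at s3 (witness):
  At s3: <>r & <>s is false, so ~(<>r & <>s) is true.
    At s3: <>r is true, <>s is false, so <>r & <>s is false.
      At s3: <>r requires r at some successor in {s1, s3}.
        r holds at s3, so <>r is true at s3.
      At s3: <>s requires s at some successor in {s1, s3}.
        At s1: s is false.
        At s3: s is false.
      So <>s is false at s3.

Yes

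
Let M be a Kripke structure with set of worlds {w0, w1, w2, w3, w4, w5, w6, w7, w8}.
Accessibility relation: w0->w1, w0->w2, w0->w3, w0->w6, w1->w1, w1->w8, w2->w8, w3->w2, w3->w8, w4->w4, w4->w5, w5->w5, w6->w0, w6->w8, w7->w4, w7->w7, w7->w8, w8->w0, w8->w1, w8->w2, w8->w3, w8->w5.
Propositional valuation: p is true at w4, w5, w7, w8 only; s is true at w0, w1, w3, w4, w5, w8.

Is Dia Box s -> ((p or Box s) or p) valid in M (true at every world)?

Let φ = Dia Box s -> ((p or Box s) or p). Evaluate φ at each world:
  w0 (successors {w1, w2, w3, w6}): φ is false.
  w1 (successors {w1, w8}): φ is true.
  w2 (successors {w8}): φ is true.
  w3 (successors {w2, w8}): φ is false.
  w4 (successors {w4, w5}): φ is true.
  w5 (successors {w5}): φ is true.
  w6 (successors {w0, w8}): φ is true.
  w7 (successors {w4, w7, w8}): φ is true.
  w8 (successors {w0, w1, w2, w3, w5}): φ is true.
Detail at w0 (counterexample):
  At w0: Dia Box s is true, (p or Box s) or p is false, so Dia Box s -> ((p or Box s) or p) is false.
    At w0: Dia Box s requires Box s at some successor in {w1, w2, w3, w6}.
      Box s holds at w1, so Dia Box s is true at w0.
    At w0: p or Box s is false, p is false, so (p or Box s) or p is false.
      At w0: p is false, Box s is false, so p or Box s is false.

No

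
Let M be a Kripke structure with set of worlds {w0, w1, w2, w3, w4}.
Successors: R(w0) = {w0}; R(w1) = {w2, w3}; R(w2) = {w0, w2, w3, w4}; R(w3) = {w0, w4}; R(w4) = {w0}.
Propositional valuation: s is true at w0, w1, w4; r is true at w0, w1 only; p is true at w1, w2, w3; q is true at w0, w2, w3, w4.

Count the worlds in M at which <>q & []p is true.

1

Recall that []ψ holds at a world iff ψ holds at every accessible world, and <>ψ holds iff ψ holds at some accessible world.
Let φ = <>q & []p. Evaluate φ at each world:
  w0 (successors {w0}): φ is false.
  w1 (successors {w2, w3}): φ is true.
  w2 (successors {w0, w2, w3, w4}): φ is false.
  w3 (successors {w0, w4}): φ is false.
  w4 (successors {w0}): φ is false.
For instance, at w2:
  At w2: <>q is true, []p is false, so <>q & []p is false.
    At w2: <>q requires q at some successor in {w0, w2, w3, w4}.
      q holds at w0, so <>q is true at w2.
    At w2: []p requires p at every successor {w0, w2, w3, w4}.
      p fails at w0, so []p is false at w2.
Satisfying worlds: {w1}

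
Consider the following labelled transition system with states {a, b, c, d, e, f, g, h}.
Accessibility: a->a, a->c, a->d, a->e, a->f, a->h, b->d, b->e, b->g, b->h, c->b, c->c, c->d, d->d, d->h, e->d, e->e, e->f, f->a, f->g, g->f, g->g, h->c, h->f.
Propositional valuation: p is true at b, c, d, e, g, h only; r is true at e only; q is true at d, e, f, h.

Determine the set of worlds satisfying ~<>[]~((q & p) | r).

c

Let φ = ~<>[]~((q & p) | r). Evaluate φ at each world:
  a (successors {a, c, d, e, f, h}): φ is false.
  b (successors {d, e, g, h}): φ is false.
  c (successors {b, c, d}): φ is true.
  d (successors {d, h}): φ is false.
  e (successors {d, e, f}): φ is false.
  f (successors {a, g}): φ is false.
  g (successors {f, g}): φ is false.
  h (successors {c, f}): φ is false.
For instance, at b:
  At b: <>[]~((q & p) | r) is true, so ~<>[]~((q & p) | r) is false.
    At b: <>[]~((q & p) | r) requires []~((q & p) | r) at some successor in {d, e, g, h}.
      []~((q & p) | r) holds at g, so <>[]~((q & p) | r) is true at b.
Satisfying worlds: {c}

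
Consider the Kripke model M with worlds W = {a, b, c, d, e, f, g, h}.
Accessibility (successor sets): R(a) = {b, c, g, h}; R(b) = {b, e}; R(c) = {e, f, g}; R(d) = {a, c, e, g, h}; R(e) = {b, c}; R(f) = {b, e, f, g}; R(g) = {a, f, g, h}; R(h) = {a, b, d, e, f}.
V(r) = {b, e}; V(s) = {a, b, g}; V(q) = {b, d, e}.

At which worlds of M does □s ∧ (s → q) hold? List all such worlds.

Recall that □ψ holds at a world iff ψ holds at every accessible world, and ◇ψ holds iff ψ holds at some accessible world.
Let φ = □s ∧ (s → q). Evaluate φ at each world:
  a (successors {b, c, g, h}): φ is false.
  b (successors {b, e}): φ is false.
  c (successors {e, f, g}): φ is false.
  d (successors {a, c, e, g, h}): φ is false.
  e (successors {b, c}): φ is false.
  f (successors {b, e, f, g}): φ is false.
  g (successors {a, f, g, h}): φ is false.
  h (successors {a, b, d, e, f}): φ is false.
For instance, at c:
  At c: □s is false, s → q is true, so □s ∧ (s → q) is false.
    At c: □s requires s at every successor {e, f, g}.
      s fails at e, so □s is false at c.
Satisfying worlds: none.

none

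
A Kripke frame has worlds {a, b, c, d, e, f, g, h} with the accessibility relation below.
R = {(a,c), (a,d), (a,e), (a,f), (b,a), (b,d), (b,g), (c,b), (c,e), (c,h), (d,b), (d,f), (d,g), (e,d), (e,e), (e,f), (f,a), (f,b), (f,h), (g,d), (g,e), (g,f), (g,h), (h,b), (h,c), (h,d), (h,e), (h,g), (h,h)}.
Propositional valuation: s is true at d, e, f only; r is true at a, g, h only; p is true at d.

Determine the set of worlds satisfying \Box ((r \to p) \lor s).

Recall that \Box ψ holds at a world iff ψ holds at every accessible world, and \Diamond ψ holds iff ψ holds at some accessible world.
Let φ = \Box ((r \to p) \lor s). Evaluate φ at each world:
  a (successors {c, d, e, f}): φ is true.
  b (successors {a, d, g}): φ is false.
  c (successors {b, e, h}): φ is false.
  d (successors {b, f, g}): φ is false.
  e (successors {d, e, f}): φ is true.
  f (successors {a, b, h}): φ is false.
  g (successors {d, e, f, h}): φ is false.
  h (successors {b, c, d, e, g, h}): φ is false.
For instance, at d:
  At d: \Box ((r \to p) \lor s) requires (r \to p) \lor s at every successor {b, f, g}.
    (r \to p) \lor s fails at g, so \Box ((r \to p) \lor s) is false at d.
Satisfying worlds: {a, e}

a, e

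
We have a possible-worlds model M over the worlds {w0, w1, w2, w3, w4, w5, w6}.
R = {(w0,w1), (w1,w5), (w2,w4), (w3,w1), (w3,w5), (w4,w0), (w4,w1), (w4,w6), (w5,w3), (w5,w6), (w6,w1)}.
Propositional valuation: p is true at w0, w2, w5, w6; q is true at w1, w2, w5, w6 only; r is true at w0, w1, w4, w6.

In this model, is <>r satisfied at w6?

At w6: <>r requires r at some successor in {w1}.
  r holds at w1, so <>r is true at w6.

Yes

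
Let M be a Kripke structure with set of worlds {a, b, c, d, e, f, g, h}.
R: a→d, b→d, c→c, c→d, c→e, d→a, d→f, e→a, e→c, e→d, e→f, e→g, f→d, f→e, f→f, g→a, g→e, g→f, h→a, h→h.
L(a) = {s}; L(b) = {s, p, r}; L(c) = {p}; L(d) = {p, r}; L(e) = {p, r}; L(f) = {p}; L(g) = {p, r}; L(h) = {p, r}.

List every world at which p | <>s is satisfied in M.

b, c, d, e, f, g, h

Let φ = p | <>s. Evaluate φ at each world:
  a (successors {d}): φ is false.
  b (successors {d}): φ is true.
  c (successors {c, d, e}): φ is true.
  d (successors {a, f}): φ is true.
  e (successors {a, c, d, f, g}): φ is true.
  f (successors {d, e, f}): φ is true.
  g (successors {a, e, f}): φ is true.
  h (successors {a, h}): φ is true.
For instance, at d:
  At d: p is true, <>s is true, so p | <>s is true.
    At d: <>s requires s at some successor in {a, f}.
      s holds at a, so <>s is true at d.
Satisfying worlds: {b, c, d, e, f, g, h}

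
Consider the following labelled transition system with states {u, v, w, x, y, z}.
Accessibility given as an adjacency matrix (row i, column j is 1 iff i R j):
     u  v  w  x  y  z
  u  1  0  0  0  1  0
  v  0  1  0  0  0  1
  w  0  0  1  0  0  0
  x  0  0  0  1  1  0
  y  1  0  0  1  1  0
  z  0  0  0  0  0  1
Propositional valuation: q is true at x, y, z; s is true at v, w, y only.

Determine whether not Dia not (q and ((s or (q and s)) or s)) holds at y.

At y: Dia not (q and ((s or (q and s)) or s)) is true, so not Dia not (q and ((s or (q and s)) or s)) is false.
  At y: Dia not (q and ((s or (q and s)) or s)) requires not (q and ((s or (q and s)) or s)) at some successor in {u, x, y}.
    not (q and ((s or (q and s)) or s)) holds at u, so Dia not (q and ((s or (q and s)) or s)) is true at y.

No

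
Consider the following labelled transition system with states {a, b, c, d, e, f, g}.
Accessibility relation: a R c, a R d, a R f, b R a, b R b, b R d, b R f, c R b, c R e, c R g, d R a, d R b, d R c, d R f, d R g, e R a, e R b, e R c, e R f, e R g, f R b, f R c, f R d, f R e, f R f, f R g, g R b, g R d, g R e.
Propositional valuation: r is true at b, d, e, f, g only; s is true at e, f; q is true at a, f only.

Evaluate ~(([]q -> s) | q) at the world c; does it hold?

At c: ([]q -> s) | q is true, so ~(([]q -> s) | q) is false.
  At c: []q -> s is true, q is false, so ([]q -> s) | q is true.
    At c: []q is false, s is false, so []q -> s is true.
      At c: []q requires q at every successor {b, e, g}.
        q fails at b, so []q is false at c.

No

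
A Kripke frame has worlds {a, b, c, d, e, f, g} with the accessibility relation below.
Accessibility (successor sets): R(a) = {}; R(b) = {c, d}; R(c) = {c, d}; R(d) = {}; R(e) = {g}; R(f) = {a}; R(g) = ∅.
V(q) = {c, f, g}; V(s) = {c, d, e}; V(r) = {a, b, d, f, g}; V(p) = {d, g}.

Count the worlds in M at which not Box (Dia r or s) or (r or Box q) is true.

Let φ = not Box (Dia r or s) or (r or Box q). Evaluate φ at each world:
  a (successors ∅): φ is true.
  b (successors {c, d}): φ is true.
  c (successors {c, d}): φ is false.
  d (successors ∅): φ is true.
  e (successors {g}): φ is true.
  f (successors {a}): φ is true.
  g (successors ∅): φ is true.
For instance, at c:
  At c: not Box (Dia r or s) is false, r or Box q is false, so not Box (Dia r or s) or (r or Box q) is false.
    At c: Box (Dia r or s) is true, so not Box (Dia r or s) is false.
      At c: Box (Dia r or s) requires Dia r or s at every successor {c, d}.
        At c: Dia r or s is true.
        At d: Dia r or s is true.
      So Box (Dia r or s) is true at c.
    At c: r is false, Box q is false, so r or Box q is false.
      At c: Box q requires q at every successor {c, d}.
        q fails at d, so Box q is false at c.
Satisfying worlds: {a, b, d, e, f, g}

6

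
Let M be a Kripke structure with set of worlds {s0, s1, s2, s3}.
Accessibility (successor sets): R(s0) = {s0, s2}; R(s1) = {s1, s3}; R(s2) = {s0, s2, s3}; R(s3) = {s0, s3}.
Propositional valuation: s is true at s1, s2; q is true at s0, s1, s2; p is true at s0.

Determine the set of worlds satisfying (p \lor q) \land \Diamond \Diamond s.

s0, s1, s2

Recall that \Diamond ψ holds at a world iff ψ holds at some accessible world.
Let φ = (p \lor q) \land \Diamond \Diamond s. Evaluate φ at each world:
  s0 (successors {s0, s2}): φ is true.
  s1 (successors {s1, s3}): φ is true.
  s2 (successors {s0, s2, s3}): φ is true.
  s3 (successors {s0, s3}): φ is false.
For instance, at s2:
  At s2: p \lor q is true, \Diamond \Diamond s is true, so (p \lor q) \land \Diamond \Diamond s is true.
    At s2: \Diamond \Diamond s requires \Diamond s at some successor in {s0, s2, s3}.
      \Diamond s holds at s0, so \Diamond \Diamond s is true at s2.
Satisfying worlds: {s0, s1, s2}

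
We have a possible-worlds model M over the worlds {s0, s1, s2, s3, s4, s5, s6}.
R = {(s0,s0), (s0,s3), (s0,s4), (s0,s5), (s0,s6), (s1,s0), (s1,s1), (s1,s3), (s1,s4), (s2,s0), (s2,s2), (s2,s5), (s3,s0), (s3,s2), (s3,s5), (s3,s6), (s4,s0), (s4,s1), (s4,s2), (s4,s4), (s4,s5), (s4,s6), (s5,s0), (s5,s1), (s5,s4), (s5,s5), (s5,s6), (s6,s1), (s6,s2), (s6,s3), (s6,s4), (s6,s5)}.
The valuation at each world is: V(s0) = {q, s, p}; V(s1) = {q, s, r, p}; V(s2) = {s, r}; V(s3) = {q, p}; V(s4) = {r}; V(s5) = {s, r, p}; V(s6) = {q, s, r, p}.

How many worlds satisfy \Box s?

Let φ = \Box s. Evaluate φ at each world:
  s0 (successors {s0, s3, s4, s5, s6}): φ is false.
  s1 (successors {s0, s1, s3, s4}): φ is false.
  s2 (successors {s0, s2, s5}): φ is true.
  s3 (successors {s0, s2, s5, s6}): φ is true.
  s4 (successors {s0, s1, s2, s4, s5, s6}): φ is false.
  s5 (successors {s0, s1, s4, s5, s6}): φ is false.
  s6 (successors {s1, s2, s3, s4, s5}): φ is false.
For instance, at s2:
  At s2: \Box s requires s at every successor {s0, s2, s5}.
    At s0: s is true.
    At s2: s is true.
    At s5: s is true.
  So \Box s is true at s2.
Satisfying worlds: {s2, s3}

2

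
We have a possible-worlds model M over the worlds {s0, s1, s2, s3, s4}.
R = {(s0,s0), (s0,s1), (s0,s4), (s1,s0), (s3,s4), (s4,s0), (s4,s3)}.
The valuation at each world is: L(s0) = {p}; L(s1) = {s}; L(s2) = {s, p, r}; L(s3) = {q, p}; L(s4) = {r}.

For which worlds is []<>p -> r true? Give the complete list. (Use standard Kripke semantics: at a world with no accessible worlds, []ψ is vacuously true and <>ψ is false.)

s2, s4

Let φ = []<>p -> r. Evaluate φ at each world:
  s0 (successors {s0, s1, s4}): φ is false.
  s1 (successors {s0}): φ is false.
  s2 (successors ∅): φ is true.
  s3 (successors {s4}): φ is false.
  s4 (successors {s0, s3}): φ is true.
For instance, at s1:
  At s1: []<>p is true, r is false, so []<>p -> r is false.
    At s1: []<>p requires <>p at every successor {s0}.
      At s0: <>p is true.
    So []<>p is true at s1.
Satisfying worlds: {s2, s4}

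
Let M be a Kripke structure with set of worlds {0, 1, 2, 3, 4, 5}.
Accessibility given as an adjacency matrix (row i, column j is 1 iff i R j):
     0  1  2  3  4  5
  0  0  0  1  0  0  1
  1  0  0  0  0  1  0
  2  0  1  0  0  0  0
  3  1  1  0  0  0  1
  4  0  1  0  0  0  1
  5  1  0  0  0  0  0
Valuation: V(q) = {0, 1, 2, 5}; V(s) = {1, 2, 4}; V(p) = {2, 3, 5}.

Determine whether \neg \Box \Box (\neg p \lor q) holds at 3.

No

At 3: \Box \Box (\neg p \lor q) is true, so \neg \Box \Box (\neg p \lor q) is false.
  At 3: \Box \Box (\neg p \lor q) requires \Box (\neg p \lor q) at every successor {0, 1, 5}.
      At 0: \Box (\neg p \lor q) requires \neg p \lor q at every successor {2, 5}.
        At 2: \neg p \lor q is true.
        At 5: \neg p \lor q is true.
      So \Box (\neg p \lor q) is true at 0.
      At 1: \Box (\neg p \lor q) requires \neg p \lor q at every successor {4}.
        At 4: \neg p \lor q is true.
      So \Box (\neg p \lor q) is true at 1.
      At 5: \Box (\neg p \lor q) requires \neg p \lor q at every successor {0}.
        At 0: \neg p \lor q is true.
      So \Box (\neg p \lor q) is true at 5.
  So \Box \Box (\neg p \lor q) is true at 3.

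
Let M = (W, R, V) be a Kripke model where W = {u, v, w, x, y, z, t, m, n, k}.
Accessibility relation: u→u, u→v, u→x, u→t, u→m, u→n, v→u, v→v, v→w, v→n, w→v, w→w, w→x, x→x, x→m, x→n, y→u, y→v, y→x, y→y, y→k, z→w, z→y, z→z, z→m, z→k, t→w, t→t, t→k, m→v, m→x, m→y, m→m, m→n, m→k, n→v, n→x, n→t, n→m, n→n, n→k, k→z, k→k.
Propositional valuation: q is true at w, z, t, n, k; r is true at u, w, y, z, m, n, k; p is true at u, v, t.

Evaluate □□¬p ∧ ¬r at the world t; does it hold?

At t: □□¬p is false, ¬r is true, so □□¬p ∧ ¬r is false.
  At t: □□¬p requires □¬p at every successor {w, t, k}.
    □¬p fails at w, so □□¬p is false at t.
      At w: □¬p requires ¬p at every successor {v, w, x}.
        ¬p fails at v, so □¬p is false at w.

No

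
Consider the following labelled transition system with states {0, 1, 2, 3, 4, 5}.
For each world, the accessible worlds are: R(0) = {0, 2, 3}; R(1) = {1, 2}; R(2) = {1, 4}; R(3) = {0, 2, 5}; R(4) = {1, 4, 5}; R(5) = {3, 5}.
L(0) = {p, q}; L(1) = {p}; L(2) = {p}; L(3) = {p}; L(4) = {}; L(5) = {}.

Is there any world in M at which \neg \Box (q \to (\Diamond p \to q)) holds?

No

Recall that \Box ψ holds at a world iff ψ holds at every accessible world, and \Diamond ψ holds iff ψ holds at some accessible world.
Let φ = \neg \Box (q \to (\Diamond p \to q)). Evaluate φ at each world:
  0 (successors {0, 2, 3}): φ is false.
  1 (successors {1, 2}): φ is false.
  2 (successors {1, 4}): φ is false.
  3 (successors {0, 2, 5}): φ is false.
  4 (successors {1, 4, 5}): φ is false.
  5 (successors {3, 5}): φ is false.
For instance, at 3:
  At 3: \Box (q \to (\Diamond p \to q)) is true, so \neg \Box (q \to (\Diamond p \to q)) is false.
    At 3: \Box (q \to (\Diamond p \to q)) requires q \to (\Diamond p \to q) at every successor {0, 2, 5}.
      At 0: q \to (\Diamond p \to q) is true.
      At 2: q \to (\Diamond p \to q) is true.
      At 5: q \to (\Diamond p \to q) is true.
    So \Box (q \to (\Diamond p \to q)) is true at 3.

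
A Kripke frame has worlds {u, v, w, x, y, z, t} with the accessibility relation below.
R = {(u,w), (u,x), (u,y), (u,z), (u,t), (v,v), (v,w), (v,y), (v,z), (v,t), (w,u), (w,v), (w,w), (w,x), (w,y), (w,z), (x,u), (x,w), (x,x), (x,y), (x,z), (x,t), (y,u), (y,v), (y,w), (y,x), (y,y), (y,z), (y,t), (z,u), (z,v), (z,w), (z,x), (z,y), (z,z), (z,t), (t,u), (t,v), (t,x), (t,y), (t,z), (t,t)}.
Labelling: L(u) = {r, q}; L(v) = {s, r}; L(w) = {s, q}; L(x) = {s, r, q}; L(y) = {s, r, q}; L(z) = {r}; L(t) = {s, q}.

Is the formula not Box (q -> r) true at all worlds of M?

Yes

Let φ = not Box (q -> r). Evaluate φ at each world:
  u (successors {w, x, y, z, t}): φ is true.
  v (successors {v, w, y, z, t}): φ is true.
  w (successors {u, v, w, x, y, z}): φ is true.
  x (successors {u, w, x, y, z, t}): φ is true.
  y (successors {u, v, w, x, y, z, t}): φ is true.
  z (successors {u, v, w, x, y, z, t}): φ is true.
  t (successors {u, v, x, y, z, t}): φ is true.
For instance, at x:
  At x: Box (q -> r) is false, so not Box (q -> r) is true.
    At x: Box (q -> r) requires q -> r at every successor {u, w, x, y, z, t}.
      q -> r fails at w, so Box (q -> r) is false at x.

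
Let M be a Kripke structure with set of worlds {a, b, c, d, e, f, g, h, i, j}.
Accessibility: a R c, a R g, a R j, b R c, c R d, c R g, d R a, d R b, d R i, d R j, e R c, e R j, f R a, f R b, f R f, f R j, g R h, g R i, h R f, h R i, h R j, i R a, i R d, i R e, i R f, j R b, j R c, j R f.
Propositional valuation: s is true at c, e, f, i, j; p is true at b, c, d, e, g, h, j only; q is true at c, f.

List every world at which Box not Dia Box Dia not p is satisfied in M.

g

Let φ = Box not Dia Box Dia not p. Evaluate φ at each world:
  a (successors {c, g, j}): φ is false.
  b (successors {c}): φ is false.
  c (successors {d, g}): φ is false.
  d (successors {a, b, i, j}): φ is false.
  e (successors {c, j}): φ is false.
  f (successors {a, b, f, j}): φ is false.
  g (successors {h, i}): φ is true.
  h (successors {f, i, j}): φ is false.
  i (successors {a, d, e, f}): φ is false.
  j (successors {b, c, f}): φ is false.
For instance, at g:
  At g: Box not Dia Box Dia not p requires not Dia Box Dia not p at every successor {h, i}.
      At h: Dia Box Dia not p is false, so not Dia Box Dia not p is true.
      At i: Dia Box Dia not p is false, so not Dia Box Dia not p is true.
  So Box not Dia Box Dia not p is true at g.
Satisfying worlds: {g}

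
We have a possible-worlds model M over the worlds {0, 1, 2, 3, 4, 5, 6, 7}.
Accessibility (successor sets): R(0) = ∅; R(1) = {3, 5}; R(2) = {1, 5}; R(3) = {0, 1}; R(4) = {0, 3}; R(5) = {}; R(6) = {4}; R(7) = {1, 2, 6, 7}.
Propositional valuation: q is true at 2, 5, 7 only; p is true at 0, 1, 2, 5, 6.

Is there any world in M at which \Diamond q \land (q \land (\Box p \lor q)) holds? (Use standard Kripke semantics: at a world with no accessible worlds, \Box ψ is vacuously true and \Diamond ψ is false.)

Yes

Let φ = \Diamond q \land (q \land (\Box p \lor q)). Evaluate φ at each world:
  0 (successors ∅): φ is false.
  1 (successors {3, 5}): φ is false.
  2 (successors {1, 5}): φ is true.
  3 (successors {0, 1}): φ is false.
  4 (successors {0, 3}): φ is false.
  5 (successors ∅): φ is false.
  6 (successors {4}): φ is false.
  7 (successors {1, 2, 6, 7}): φ is true.
Detail at 2 (witness):
  At 2: \Diamond q is true, q \land (\Box p \lor q) is true, so \Diamond q \land (q \land (\Box p \lor q)) is true.
    At 2: \Diamond q requires q at some successor in {1, 5}.
      q holds at 5, so \Diamond q is true at 2.
    At 2: q is true, \Box p \lor q is true, so q \land (\Box p \lor q) is true.
      At 2: \Box p is true, q is true, so \Box p \lor q is true.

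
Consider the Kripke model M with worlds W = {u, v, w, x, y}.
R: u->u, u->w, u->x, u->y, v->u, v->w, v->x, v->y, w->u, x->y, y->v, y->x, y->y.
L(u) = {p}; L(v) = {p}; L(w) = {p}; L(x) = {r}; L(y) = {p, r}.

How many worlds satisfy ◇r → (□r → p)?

4

Let φ = ◇r → (□r → p). Evaluate φ at each world:
  u (successors {u, w, x, y}): φ is true.
  v (successors {u, w, x, y}): φ is true.
  w (successors {u}): φ is true.
  x (successors {y}): φ is false.
  y (successors {v, x, y}): φ is true.
For instance, at v:
  At v: ◇r is true, □r → p is true, so ◇r → (□r → p) is true.
    At v: ◇r requires r at some successor in {u, w, x, y}.
      r holds at x, so ◇r is true at v.
    At v: □r is false, p is true, so □r → p is true.
      At v: □r requires r at every successor {u, w, x, y}.
        r fails at u, so □r is false at v.
Satisfying worlds: {u, v, w, y}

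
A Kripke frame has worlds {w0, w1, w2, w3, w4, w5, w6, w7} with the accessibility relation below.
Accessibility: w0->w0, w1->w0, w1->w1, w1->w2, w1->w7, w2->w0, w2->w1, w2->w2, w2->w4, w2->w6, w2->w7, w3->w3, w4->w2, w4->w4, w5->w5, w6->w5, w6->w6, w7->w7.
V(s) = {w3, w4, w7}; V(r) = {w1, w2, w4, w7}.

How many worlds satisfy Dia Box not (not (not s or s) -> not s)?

Recall that Box ψ holds at a world iff ψ holds at every accessible world, and Dia ψ holds iff ψ holds at some accessible world.
Let φ = Dia Box not (not (not s or s) -> not s). Evaluate φ at each world:
  w0 (successors {w0}): φ is false.
  w1 (successors {w0, w1, w2, w7}): φ is false.
  w2 (successors {w0, w1, w2, w4, w6, w7}): φ is false.
  w3 (successors {w3}): φ is false.
  w4 (successors {w2, w4}): φ is false.
  w5 (successors {w5}): φ is false.
  w6 (successors {w5, w6}): φ is false.
  w7 (successors {w7}): φ is false.
For instance, at w0:
  At w0: Dia Box not (not (not s or s) -> not s) requires Box not (not (not s or s) -> not s) at some successor in {w0}.
    At w0: Box not (not (not s or s) -> not s) is false.
  So Dia Box not (not (not s or s) -> not s) is false at w0.
Satisfying worlds: none.

0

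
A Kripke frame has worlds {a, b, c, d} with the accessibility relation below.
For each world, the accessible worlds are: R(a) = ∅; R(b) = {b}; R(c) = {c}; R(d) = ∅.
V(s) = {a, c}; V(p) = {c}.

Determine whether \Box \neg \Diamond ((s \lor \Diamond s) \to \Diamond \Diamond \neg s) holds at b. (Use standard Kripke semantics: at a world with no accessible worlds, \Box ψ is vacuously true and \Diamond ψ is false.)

At b: \Box \neg \Diamond ((s \lor \Diamond s) \to \Diamond \Diamond \neg s) requires \neg \Diamond ((s \lor \Diamond s) \to \Diamond \Diamond \neg s) at every successor {b}.
  \neg \Diamond ((s \lor \Diamond s) \to \Diamond \Diamond \neg s) fails at b, so \Box \neg \Diamond ((s \lor \Diamond s) \to \Diamond \Diamond \neg s) is false at b.
    At b: \Diamond ((s \lor \Diamond s) \to \Diamond \Diamond \neg s) is true, so \neg \Diamond ((s \lor \Diamond s) \to \Diamond \Diamond \neg s) is false.
      At b: \Diamond ((s \lor \Diamond s) \to \Diamond \Diamond \neg s) requires (s \lor \Diamond s) \to \Diamond \Diamond \neg s at some successor in {b}.
        (s \lor \Diamond s) \to \Diamond \Diamond \neg s holds at b, so \Diamond ((s \lor \Diamond s) \to \Diamond \Diamond \neg s) is true at b.

No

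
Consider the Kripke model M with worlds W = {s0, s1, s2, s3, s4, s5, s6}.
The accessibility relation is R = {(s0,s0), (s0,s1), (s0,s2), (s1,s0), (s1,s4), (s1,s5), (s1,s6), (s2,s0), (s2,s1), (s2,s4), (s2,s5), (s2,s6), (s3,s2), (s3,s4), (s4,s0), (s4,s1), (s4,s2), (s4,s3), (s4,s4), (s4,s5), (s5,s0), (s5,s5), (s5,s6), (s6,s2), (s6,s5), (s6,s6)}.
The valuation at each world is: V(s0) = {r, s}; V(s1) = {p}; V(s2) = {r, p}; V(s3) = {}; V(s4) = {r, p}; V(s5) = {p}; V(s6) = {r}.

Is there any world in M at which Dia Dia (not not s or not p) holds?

Let φ = Dia Dia (not not s or not p). Evaluate φ at each world:
  s0 (successors {s0, s1, s2}): φ is true.
  s1 (successors {s0, s4, s5, s6}): φ is true.
  s2 (successors {s0, s1, s4, s5, s6}): φ is true.
  s3 (successors {s2, s4}): φ is true.
  s4 (successors {s0, s1, s2, s3, s4, s5}): φ is true.
  s5 (successors {s0, s5, s6}): φ is true.
  s6 (successors {s2, s5, s6}): φ is true.
Detail at s0 (witness):
  At s0: Dia Dia (not not s or not p) requires Dia (not not s or not p) at some successor in {s0, s1, s2}.
    Dia (not not s or not p) holds at s0, so Dia Dia (not not s or not p) is true at s0.
      At s0: Dia (not not s or not p) requires not not s or not p at some successor in {s0, s1, s2}.
        not not s or not p holds at s0, so Dia (not not s or not p) is true at s0.

Yes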